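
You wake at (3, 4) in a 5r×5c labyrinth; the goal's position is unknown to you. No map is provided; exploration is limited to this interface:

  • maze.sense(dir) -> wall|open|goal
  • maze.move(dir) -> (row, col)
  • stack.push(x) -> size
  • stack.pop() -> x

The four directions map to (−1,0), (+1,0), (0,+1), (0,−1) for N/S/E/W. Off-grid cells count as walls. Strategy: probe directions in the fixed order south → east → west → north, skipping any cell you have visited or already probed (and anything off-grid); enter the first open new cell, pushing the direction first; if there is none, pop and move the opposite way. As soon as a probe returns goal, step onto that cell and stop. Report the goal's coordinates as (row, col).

Invoking maze.sense using dir→south, yielding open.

Now I run stack.push using x→south, and observe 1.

I use maze.move using dir→south, : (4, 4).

Next I call maze.sense using dir→west, — result: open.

Then stack.push using x→west, which returns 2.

Now I run maze.move using dir→west, → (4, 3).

I try maze.sense using dir→west, giving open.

I try stack.push using x→west, giving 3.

Next I call maze.move using dir→west, giving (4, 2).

Now I run maze.sense using dir→west, : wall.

I use maze.sense using dir→north, → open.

I invoke stack.push using x→north, which returns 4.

Using maze.move using dir→north, : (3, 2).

I call maze.sense using dir→east, giving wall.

Now I run maze.sense using dir→west, which returns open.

Now I run stack.push using x→west, and get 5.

I run maze.move using dir→west, and observe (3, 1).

Then maze.sense using dir→west, yielding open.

Now I run stack.push using x→west, and get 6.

I call maze.move using dir→west, giving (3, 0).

Calling maze.sense using dir→south, and see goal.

Next I call maze.move using dir→south, and get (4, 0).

Answer: (4, 0)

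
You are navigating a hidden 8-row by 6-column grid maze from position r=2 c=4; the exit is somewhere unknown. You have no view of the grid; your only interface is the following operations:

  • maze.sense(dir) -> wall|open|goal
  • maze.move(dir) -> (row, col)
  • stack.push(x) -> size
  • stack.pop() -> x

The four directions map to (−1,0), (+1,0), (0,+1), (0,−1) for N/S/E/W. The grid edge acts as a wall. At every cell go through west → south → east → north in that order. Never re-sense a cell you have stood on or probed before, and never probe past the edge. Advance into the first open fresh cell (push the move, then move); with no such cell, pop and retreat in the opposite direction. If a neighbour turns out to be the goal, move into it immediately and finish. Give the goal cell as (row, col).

-- 1. maze.sense(west) ~> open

-- 2. stack.push(west) ~> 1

-- 3. maze.move(west) ~> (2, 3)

-- 4. maze.sense(west) ~> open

-- 5. stack.push(west) ~> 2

-- 6. maze.move(west) ~> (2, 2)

-- 7. maze.sense(west) ~> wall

-- 8. maze.sense(south) ~> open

-- 9. stack.push(south) ~> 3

-- 10. maze.move(south) ~> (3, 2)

-- 11. maze.sense(west) ~> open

-- 12. stack.push(west) ~> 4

-- 13. maze.move(west) ~> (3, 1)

-- 14. maze.sense(west) ~> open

-- 15. stack.push(west) ~> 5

-- 16. maze.move(west) ~> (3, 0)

-- 17. maze.sense(south) ~> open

-- 18. stack.push(south) ~> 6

-- 19. maze.move(south) ~> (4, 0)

-- 20. maze.sense(south) ~> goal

-- 21. maze.move(south) ~> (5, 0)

Answer: (5, 0)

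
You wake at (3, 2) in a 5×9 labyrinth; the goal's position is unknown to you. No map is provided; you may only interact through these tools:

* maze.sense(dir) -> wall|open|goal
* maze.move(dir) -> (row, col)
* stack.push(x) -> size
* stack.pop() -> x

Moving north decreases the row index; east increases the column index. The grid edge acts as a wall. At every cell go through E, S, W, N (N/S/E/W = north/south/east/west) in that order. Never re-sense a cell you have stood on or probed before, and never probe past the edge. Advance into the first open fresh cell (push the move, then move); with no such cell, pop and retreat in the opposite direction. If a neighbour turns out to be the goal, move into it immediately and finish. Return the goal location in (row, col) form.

;; sense(east) => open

;; push(east) => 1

;; move(east) => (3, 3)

;; sense(east) => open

;; push(east) => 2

;; move(east) => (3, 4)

;; sense(east) => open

;; push(east) => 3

;; move(east) => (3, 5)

;; sense(east) => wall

;; sense(south) => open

;; push(south) => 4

;; move(south) => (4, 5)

;; sense(east) => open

;; push(east) => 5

;; move(east) => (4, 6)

;; sense(east) => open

;; push(east) => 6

;; move(east) => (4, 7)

;; sense(east) => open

;; push(east) => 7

;; move(east) => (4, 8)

;; sense(north) => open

;; push(north) => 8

;; move(north) => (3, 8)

;; sense(west) => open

;; push(west) => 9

;; move(west) => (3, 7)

;; sense(north) => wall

;; pop() => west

;; move(east) => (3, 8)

;; sense(north) => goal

;; move(north) => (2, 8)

Answer: (2, 8)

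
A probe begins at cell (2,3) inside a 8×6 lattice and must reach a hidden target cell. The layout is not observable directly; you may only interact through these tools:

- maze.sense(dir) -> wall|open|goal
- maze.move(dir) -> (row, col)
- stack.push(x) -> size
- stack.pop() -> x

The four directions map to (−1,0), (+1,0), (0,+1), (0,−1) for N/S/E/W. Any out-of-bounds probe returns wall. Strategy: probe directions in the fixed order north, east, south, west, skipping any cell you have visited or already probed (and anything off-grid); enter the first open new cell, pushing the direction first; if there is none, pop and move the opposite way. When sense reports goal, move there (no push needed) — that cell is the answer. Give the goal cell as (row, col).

Step: maze.sense[dir→north]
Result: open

Step: stack.push[x→north]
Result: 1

Step: maze.move[dir→north]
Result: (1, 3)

Step: maze.sense[dir→north]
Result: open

Step: stack.push[x→north]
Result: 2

Step: maze.move[dir→north]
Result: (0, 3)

Step: maze.sense[dir→east]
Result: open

Step: stack.push[x→east]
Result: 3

Step: maze.move[dir→east]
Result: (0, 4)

Step: maze.sense[dir→east]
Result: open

Step: stack.push[x→east]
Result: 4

Step: maze.move[dir→east]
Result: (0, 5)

Step: maze.sense[dir→south]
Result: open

Step: stack.push[x→south]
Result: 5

Step: maze.move[dir→south]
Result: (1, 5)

Step: maze.sense[dir→south]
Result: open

Step: stack.push[x→south]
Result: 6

Step: maze.move[dir→south]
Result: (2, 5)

Step: maze.sense[dir→south]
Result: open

Step: stack.push[x→south]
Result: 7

Step: maze.move[dir→south]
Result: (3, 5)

Step: maze.sense[dir→south]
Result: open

Step: stack.push[x→south]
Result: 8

Step: maze.move[dir→south]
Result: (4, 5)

Step: maze.sense[dir→south]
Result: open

Step: stack.push[x→south]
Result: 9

Step: maze.move[dir→south]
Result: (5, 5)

Step: maze.sense[dir→south]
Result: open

Step: stack.push[x→south]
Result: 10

Step: maze.move[dir→south]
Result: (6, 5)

Step: maze.sense[dir→south]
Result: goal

Step: maze.move[dir→south]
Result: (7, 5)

Answer: (7, 5)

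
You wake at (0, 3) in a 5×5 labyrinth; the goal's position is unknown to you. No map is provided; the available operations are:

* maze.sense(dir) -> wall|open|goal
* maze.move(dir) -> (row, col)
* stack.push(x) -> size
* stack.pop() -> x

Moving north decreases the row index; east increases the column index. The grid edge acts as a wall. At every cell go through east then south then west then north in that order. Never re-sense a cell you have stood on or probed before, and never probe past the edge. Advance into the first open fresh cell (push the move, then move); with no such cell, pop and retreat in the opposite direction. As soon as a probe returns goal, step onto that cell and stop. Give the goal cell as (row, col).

> maze.sense east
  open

> stack.push east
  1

> maze.move east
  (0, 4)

> maze.sense south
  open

> stack.push south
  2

> maze.move south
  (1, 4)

> maze.sense south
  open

> stack.push south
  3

> maze.move south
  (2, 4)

> maze.sense south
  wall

> maze.sense west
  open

> stack.push west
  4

> maze.move west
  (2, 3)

> maze.sense south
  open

> stack.push south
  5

> maze.move south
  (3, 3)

> maze.sense south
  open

> stack.push south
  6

> maze.move south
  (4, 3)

> maze.sense east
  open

> stack.push east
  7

> maze.move east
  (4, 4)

> stack.pop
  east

> maze.move west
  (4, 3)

> maze.sense west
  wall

> stack.pop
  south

> maze.move north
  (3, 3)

> maze.sense west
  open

> stack.push west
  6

> maze.move west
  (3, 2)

> maze.sense west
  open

> stack.push west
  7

> maze.move west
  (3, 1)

> maze.sense south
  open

> stack.push south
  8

> maze.move south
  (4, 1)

> maze.sense west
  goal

> maze.move west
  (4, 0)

Answer: (4, 0)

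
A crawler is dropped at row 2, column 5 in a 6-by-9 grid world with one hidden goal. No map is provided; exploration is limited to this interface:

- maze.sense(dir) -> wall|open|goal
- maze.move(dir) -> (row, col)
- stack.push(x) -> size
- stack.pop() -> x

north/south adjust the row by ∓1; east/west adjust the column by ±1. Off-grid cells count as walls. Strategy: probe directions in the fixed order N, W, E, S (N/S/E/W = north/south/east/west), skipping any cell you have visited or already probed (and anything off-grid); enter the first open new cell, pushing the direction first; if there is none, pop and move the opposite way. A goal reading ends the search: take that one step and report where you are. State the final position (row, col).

Step: maze.sense[dir='north']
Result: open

Step: stack.push[x='north']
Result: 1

Step: maze.move[dir='north']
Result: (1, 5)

Step: maze.sense[dir='north']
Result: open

Step: stack.push[x='north']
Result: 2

Step: maze.move[dir='north']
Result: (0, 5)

Step: maze.sense[dir='west']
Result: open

Step: stack.push[x='west']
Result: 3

Step: maze.move[dir='west']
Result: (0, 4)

Step: maze.sense[dir='west']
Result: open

Step: stack.push[x='west']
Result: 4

Step: maze.move[dir='west']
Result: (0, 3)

Step: maze.sense[dir='west']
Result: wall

Step: maze.sense[dir='south']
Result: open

Step: stack.push[x='south']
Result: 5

Step: maze.move[dir='south']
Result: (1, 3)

Step: maze.sense[dir='west']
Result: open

Step: stack.push[x='west']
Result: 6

Step: maze.move[dir='west']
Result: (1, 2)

Step: maze.sense[dir='west']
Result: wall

Step: maze.sense[dir='south']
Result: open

Step: stack.push[x='south']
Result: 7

Step: maze.move[dir='south']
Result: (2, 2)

Step: maze.sense[dir='west']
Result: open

Step: stack.push[x='west']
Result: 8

Step: maze.move[dir='west']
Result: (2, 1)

Step: maze.sense[dir='west']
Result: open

Step: stack.push[x='west']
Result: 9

Step: maze.move[dir='west']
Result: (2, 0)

Step: maze.sense[dir='north']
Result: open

Step: stack.push[x='north']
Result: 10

Step: maze.move[dir='north']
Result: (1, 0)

Step: maze.sense[dir='north']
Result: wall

Step: stack.pop[]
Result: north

Step: maze.move[dir='south']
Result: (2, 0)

Step: maze.sense[dir='south']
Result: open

Step: stack.push[x='south']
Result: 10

Step: maze.move[dir='south']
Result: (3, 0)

Step: maze.sense[dir='east']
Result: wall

Step: maze.sense[dir='south']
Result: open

Step: stack.push[x='south']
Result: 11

Step: maze.move[dir='south']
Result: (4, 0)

Step: maze.sense[dir='east']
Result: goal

Step: maze.move[dir='east']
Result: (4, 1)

Answer: (4, 1)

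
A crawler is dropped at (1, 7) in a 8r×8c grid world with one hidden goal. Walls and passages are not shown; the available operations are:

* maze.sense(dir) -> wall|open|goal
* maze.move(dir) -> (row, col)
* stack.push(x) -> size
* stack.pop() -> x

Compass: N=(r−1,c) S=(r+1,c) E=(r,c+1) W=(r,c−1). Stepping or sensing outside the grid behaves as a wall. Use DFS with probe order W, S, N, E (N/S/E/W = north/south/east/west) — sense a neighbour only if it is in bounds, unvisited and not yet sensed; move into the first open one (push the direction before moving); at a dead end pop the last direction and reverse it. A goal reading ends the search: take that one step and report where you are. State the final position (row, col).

-> maze.sense(west)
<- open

-> stack.push(west)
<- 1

-> maze.move(west)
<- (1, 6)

-> maze.sense(west)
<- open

-> stack.push(west)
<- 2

-> maze.move(west)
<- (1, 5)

-> maze.sense(west)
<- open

-> stack.push(west)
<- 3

-> maze.move(west)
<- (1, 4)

-> maze.sense(west)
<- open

-> stack.push(west)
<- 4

-> maze.move(west)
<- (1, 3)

-> maze.sense(west)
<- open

-> stack.push(west)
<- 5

-> maze.move(west)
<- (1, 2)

-> maze.sense(west)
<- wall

-> maze.sense(south)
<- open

-> stack.push(south)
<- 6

-> maze.move(south)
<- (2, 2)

-> maze.sense(west)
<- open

-> stack.push(west)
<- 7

-> maze.move(west)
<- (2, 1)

-> maze.sense(west)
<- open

-> stack.push(west)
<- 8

-> maze.move(west)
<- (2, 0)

-> maze.sense(south)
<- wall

-> maze.sense(north)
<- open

-> stack.push(north)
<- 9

-> maze.move(north)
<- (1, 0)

-> maze.sense(north)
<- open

-> stack.push(north)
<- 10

-> maze.move(north)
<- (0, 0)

-> maze.sense(east)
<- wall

-> stack.pop()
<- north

-> maze.move(south)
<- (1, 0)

-> stack.pop()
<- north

-> maze.move(south)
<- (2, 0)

-> stack.pop()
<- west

-> maze.move(east)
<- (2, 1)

-> maze.sense(south)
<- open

-> stack.push(south)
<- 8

-> maze.move(south)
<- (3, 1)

-> maze.sense(south)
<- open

-> stack.push(south)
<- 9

-> maze.move(south)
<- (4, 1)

-> maze.sense(west)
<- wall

-> maze.sense(south)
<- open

-> stack.push(south)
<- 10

-> maze.move(south)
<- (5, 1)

-> maze.sense(west)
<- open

-> stack.push(west)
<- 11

-> maze.move(west)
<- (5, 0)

-> maze.sense(south)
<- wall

-> stack.pop()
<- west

-> maze.move(east)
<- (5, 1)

-> maze.sense(south)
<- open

-> stack.push(south)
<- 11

-> maze.move(south)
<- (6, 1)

-> maze.sense(south)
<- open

-> stack.push(south)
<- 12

-> maze.move(south)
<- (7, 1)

-> maze.sense(west)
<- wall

-> maze.sense(east)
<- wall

-> stack.pop()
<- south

-> maze.move(north)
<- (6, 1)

-> maze.sense(east)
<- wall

-> stack.pop()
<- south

-> maze.move(north)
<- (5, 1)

-> maze.sense(east)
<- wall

-> stack.pop()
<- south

-> maze.move(north)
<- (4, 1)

-> maze.sense(east)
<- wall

-> stack.pop()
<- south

-> maze.move(north)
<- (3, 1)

-> maze.sense(east)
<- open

-> stack.push(east)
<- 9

-> maze.move(east)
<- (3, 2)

-> maze.sense(east)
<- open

-> stack.push(east)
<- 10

-> maze.move(east)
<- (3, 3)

-> maze.sense(south)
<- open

-> stack.push(south)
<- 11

-> maze.move(south)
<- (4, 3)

-> maze.sense(south)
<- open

-> stack.push(south)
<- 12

-> maze.move(south)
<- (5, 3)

-> maze.sense(south)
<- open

-> stack.push(south)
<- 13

-> maze.move(south)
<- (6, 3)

-> maze.sense(south)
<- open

-> stack.push(south)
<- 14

-> maze.move(south)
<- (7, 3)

-> maze.sense(east)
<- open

-> stack.push(east)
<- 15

-> maze.move(east)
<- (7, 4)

-> maze.sense(north)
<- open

-> stack.push(north)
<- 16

-> maze.move(north)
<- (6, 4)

-> maze.sense(north)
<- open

-> stack.push(north)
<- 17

-> maze.move(north)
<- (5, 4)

-> maze.sense(north)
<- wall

-> maze.sense(east)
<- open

-> stack.push(east)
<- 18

-> maze.move(east)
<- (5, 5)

-> maze.sense(south)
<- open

-> stack.push(south)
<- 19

-> maze.move(south)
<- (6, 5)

-> maze.sense(south)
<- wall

-> maze.sense(east)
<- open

-> stack.push(east)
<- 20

-> maze.move(east)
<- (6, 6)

-> maze.sense(south)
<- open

-> stack.push(south)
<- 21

-> maze.move(south)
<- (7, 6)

-> maze.sense(east)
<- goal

-> maze.move(east)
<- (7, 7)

Answer: (7, 7)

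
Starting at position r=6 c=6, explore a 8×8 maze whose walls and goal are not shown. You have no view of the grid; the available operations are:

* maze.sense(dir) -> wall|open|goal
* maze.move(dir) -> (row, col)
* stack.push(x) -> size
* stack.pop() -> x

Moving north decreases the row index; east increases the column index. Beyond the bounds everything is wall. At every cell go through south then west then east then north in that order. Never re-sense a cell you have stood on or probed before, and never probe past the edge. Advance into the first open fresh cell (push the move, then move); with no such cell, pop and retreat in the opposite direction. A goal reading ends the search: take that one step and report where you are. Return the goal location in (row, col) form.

>> maze.sense(dir→south)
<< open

>> stack.push(x→south)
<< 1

>> maze.move(dir→south)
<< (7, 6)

>> maze.sense(dir→west)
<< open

>> stack.push(x→west)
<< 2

>> maze.move(dir→west)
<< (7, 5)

>> maze.sense(dir→west)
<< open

>> stack.push(x→west)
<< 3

>> maze.move(dir→west)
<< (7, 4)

>> maze.sense(dir→west)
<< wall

>> maze.sense(dir→north)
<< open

>> stack.push(x→north)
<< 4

>> maze.move(dir→north)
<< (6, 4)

>> maze.sense(dir→west)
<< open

>> stack.push(x→west)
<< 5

>> maze.move(dir→west)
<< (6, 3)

>> maze.sense(dir→west)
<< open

>> stack.push(x→west)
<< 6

>> maze.move(dir→west)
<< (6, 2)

>> maze.sense(dir→south)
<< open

>> stack.push(x→south)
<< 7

>> maze.move(dir→south)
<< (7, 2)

>> maze.sense(dir→west)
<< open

>> stack.push(x→west)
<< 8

>> maze.move(dir→west)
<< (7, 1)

>> maze.sense(dir→west)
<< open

>> stack.push(x→west)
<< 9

>> maze.move(dir→west)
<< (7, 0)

>> maze.sense(dir→north)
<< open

>> stack.push(x→north)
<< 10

>> maze.move(dir→north)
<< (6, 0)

>> maze.sense(dir→east)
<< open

>> stack.push(x→east)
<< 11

>> maze.move(dir→east)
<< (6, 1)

>> maze.sense(dir→north)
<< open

>> stack.push(x→north)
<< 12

>> maze.move(dir→north)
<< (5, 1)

>> maze.sense(dir→west)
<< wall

>> maze.sense(dir→east)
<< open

>> stack.push(x→east)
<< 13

>> maze.move(dir→east)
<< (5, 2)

>> maze.sense(dir→east)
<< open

>> stack.push(x→east)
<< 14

>> maze.move(dir→east)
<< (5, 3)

>> maze.sense(dir→east)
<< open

>> stack.push(x→east)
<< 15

>> maze.move(dir→east)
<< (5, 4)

>> maze.sense(dir→east)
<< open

>> stack.push(x→east)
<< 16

>> maze.move(dir→east)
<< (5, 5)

>> maze.sense(dir→south)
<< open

>> stack.push(x→south)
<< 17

>> maze.move(dir→south)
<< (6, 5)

>> stack.pop()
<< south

>> maze.move(dir→north)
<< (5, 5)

>> maze.sense(dir→east)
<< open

>> stack.push(x→east)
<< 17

>> maze.move(dir→east)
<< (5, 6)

>> maze.sense(dir→east)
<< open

>> stack.push(x→east)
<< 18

>> maze.move(dir→east)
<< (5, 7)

>> maze.sense(dir→south)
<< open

>> stack.push(x→south)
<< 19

>> maze.move(dir→south)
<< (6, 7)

>> maze.sense(dir→south)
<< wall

>> stack.pop()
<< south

>> maze.move(dir→north)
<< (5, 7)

>> maze.sense(dir→north)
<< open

>> stack.push(x→north)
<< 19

>> maze.move(dir→north)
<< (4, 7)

>> maze.sense(dir→west)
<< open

>> stack.push(x→west)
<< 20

>> maze.move(dir→west)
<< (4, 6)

>> maze.sense(dir→west)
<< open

>> stack.push(x→west)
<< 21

>> maze.move(dir→west)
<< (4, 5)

>> maze.sense(dir→west)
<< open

>> stack.push(x→west)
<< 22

>> maze.move(dir→west)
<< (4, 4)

>> maze.sense(dir→west)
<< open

>> stack.push(x→west)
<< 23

>> maze.move(dir→west)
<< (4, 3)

>> maze.sense(dir→west)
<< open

>> stack.push(x→west)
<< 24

>> maze.move(dir→west)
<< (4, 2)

>> maze.sense(dir→west)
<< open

>> stack.push(x→west)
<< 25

>> maze.move(dir→west)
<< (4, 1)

>> maze.sense(dir→west)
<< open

>> stack.push(x→west)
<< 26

>> maze.move(dir→west)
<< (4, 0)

>> maze.sense(dir→north)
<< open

>> stack.push(x→north)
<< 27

>> maze.move(dir→north)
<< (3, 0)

>> maze.sense(dir→east)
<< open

>> stack.push(x→east)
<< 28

>> maze.move(dir→east)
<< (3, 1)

>> maze.sense(dir→east)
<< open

>> stack.push(x→east)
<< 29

>> maze.move(dir→east)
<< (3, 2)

>> maze.sense(dir→east)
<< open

>> stack.push(x→east)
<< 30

>> maze.move(dir→east)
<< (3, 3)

>> maze.sense(dir→east)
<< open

>> stack.push(x→east)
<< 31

>> maze.move(dir→east)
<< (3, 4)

>> maze.sense(dir→east)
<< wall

>> maze.sense(dir→north)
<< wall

>> stack.pop()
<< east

>> maze.move(dir→west)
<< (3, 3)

>> maze.sense(dir→north)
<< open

>> stack.push(x→north)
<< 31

>> maze.move(dir→north)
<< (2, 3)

>> maze.sense(dir→west)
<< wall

>> maze.sense(dir→north)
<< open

>> stack.push(x→north)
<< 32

>> maze.move(dir→north)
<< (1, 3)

>> maze.sense(dir→west)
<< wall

>> maze.sense(dir→east)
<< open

>> stack.push(x→east)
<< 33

>> maze.move(dir→east)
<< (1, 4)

>> maze.sense(dir→east)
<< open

>> stack.push(x→east)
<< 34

>> maze.move(dir→east)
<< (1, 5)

>> maze.sense(dir→south)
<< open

>> stack.push(x→south)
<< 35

>> maze.move(dir→south)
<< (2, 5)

>> maze.sense(dir→east)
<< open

>> stack.push(x→east)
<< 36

>> maze.move(dir→east)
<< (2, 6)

>> maze.sense(dir→south)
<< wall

>> maze.sense(dir→east)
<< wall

>> maze.sense(dir→north)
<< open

>> stack.push(x→north)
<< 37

>> maze.move(dir→north)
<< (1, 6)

>> maze.sense(dir→east)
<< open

>> stack.push(x→east)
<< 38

>> maze.move(dir→east)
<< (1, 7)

>> maze.sense(dir→north)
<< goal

>> maze.move(dir→north)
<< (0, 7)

Answer: (0, 7)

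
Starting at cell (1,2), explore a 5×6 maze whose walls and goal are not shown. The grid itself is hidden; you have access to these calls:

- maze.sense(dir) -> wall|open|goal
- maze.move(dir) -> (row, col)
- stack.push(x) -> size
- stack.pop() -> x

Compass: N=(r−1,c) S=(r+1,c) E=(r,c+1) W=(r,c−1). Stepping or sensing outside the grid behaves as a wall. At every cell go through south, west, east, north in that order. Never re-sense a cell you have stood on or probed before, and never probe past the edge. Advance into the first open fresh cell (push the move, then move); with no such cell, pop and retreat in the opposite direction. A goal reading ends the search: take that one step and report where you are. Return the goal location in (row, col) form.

~$ maze.sense dir=south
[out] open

~$ stack.push x=south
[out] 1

~$ maze.move dir=south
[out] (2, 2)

~$ maze.sense dir=south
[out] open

~$ stack.push x=south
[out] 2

~$ maze.move dir=south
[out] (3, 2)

~$ maze.sense dir=south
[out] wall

~$ maze.sense dir=west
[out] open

~$ stack.push x=west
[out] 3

~$ maze.move dir=west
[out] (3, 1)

~$ maze.sense dir=south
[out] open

~$ stack.push x=south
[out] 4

~$ maze.move dir=south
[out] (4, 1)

~$ maze.sense dir=west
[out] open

~$ stack.push x=west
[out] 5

~$ maze.move dir=west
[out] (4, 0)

~$ maze.sense dir=north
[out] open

~$ stack.push x=north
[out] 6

~$ maze.move dir=north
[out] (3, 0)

~$ maze.sense dir=north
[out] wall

~$ stack.pop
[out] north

~$ maze.move dir=south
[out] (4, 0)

~$ stack.pop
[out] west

~$ maze.move dir=east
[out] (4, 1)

~$ stack.pop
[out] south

~$ maze.move dir=north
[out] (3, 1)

~$ maze.sense dir=north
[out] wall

~$ stack.pop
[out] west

~$ maze.move dir=east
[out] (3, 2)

~$ maze.sense dir=east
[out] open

~$ stack.push x=east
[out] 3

~$ maze.move dir=east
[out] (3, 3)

~$ maze.sense dir=south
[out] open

~$ stack.push x=south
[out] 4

~$ maze.move dir=south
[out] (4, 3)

~$ maze.sense dir=east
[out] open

~$ stack.push x=east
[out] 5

~$ maze.move dir=east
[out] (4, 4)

~$ maze.sense dir=east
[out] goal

~$ maze.move dir=east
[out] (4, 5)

Answer: (4, 5)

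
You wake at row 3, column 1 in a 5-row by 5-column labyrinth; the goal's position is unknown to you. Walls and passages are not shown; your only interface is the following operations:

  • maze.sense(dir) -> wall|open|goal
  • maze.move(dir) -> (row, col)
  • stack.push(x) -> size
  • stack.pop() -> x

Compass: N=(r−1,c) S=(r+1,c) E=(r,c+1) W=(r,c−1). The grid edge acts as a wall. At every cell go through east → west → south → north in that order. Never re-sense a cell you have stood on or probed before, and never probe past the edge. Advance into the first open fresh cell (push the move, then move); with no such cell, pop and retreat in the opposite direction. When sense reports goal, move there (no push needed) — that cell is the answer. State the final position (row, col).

~$ sense dir→east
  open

~$ push x→east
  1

~$ move dir→east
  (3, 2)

~$ sense dir→east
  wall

~$ sense dir→south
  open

~$ push x→south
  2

~$ move dir→south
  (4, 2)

~$ sense dir→east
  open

~$ push x→east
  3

~$ move dir→east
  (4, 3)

~$ sense dir→east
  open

~$ push x→east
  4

~$ move dir→east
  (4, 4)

~$ sense dir→north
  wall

~$ pop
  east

~$ move dir→west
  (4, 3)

~$ pop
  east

~$ move dir→west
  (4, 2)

~$ sense dir→west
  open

~$ push x→west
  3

~$ move dir→west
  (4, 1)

~$ sense dir→west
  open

~$ push x→west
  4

~$ move dir→west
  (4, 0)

~$ sense dir→north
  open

~$ push x→north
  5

~$ move dir→north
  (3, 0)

~$ sense dir→north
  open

~$ push x→north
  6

~$ move dir→north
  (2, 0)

~$ sense dir→east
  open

~$ push x→east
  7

~$ move dir→east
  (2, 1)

~$ sense dir→east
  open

~$ push x→east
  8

~$ move dir→east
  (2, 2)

~$ sense dir→east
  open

~$ push x→east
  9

~$ move dir→east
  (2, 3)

~$ sense dir→east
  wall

~$ sense dir→north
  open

~$ push x→north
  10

~$ move dir→north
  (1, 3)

~$ sense dir→east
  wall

~$ sense dir→west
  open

~$ push x→west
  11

~$ move dir→west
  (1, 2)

~$ sense dir→west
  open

~$ push x→west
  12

~$ move dir→west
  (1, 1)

~$ sense dir→west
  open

~$ push x→west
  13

~$ move dir→west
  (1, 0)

~$ sense dir→north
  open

~$ push x→north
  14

~$ move dir→north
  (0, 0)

~$ sense dir→east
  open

~$ push x→east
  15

~$ move dir→east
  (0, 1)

~$ sense dir→east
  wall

~$ pop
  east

~$ move dir→west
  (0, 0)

~$ pop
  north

~$ move dir→south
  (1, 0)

~$ pop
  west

~$ move dir→east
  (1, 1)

~$ pop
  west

~$ move dir→east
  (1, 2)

~$ pop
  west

~$ move dir→east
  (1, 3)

~$ sense dir→north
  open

~$ push x→north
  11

~$ move dir→north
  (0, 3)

~$ sense dir→east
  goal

~$ move dir→east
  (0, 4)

Answer: (0, 4)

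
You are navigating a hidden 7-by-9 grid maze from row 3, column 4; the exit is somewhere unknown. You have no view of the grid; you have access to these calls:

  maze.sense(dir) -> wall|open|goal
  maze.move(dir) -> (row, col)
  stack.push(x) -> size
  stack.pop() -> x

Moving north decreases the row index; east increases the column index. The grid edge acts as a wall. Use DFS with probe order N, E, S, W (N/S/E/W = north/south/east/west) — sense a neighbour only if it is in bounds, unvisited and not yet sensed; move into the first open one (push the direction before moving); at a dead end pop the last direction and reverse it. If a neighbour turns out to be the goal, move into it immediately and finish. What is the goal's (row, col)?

// sense(north) => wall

// sense(east) => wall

// sense(south) => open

// push(south) => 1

// move(south) => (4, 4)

// sense(east) => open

// push(east) => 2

// move(east) => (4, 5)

// sense(east) => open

// push(east) => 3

// move(east) => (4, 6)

// sense(north) => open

// push(north) => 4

// move(north) => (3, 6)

// sense(north) => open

// push(north) => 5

// move(north) => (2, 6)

// sense(north) => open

// push(north) => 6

// move(north) => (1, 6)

// sense(north) => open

// push(north) => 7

// move(north) => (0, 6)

// sense(east) => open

// push(east) => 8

// move(east) => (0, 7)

// sense(east) => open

// push(east) => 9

// move(east) => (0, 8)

// sense(south) => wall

// pop() => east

// move(west) => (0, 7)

// sense(south) => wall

// pop() => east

// move(west) => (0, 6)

// sense(west) => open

// push(west) => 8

// move(west) => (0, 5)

// sense(south) => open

// push(south) => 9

// move(south) => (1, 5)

// sense(south) => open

// push(south) => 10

// move(south) => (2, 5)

// pop() => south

// move(north) => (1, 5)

// sense(west) => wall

// pop() => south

// move(north) => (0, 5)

// sense(west) => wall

// pop() => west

// move(east) => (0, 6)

// pop() => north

// move(south) => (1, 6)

// pop() => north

// move(south) => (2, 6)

// sense(east) => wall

// pop() => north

// move(south) => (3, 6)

// sense(east) => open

// push(east) => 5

// move(east) => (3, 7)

// sense(east) => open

// push(east) => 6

// move(east) => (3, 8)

// sense(north) => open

// push(north) => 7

// move(north) => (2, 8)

// pop() => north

// move(south) => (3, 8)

// sense(south) => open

// push(south) => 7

// move(south) => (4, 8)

// sense(south) => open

// push(south) => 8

// move(south) => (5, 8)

// sense(south) => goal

// move(south) => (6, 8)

Answer: (6, 8)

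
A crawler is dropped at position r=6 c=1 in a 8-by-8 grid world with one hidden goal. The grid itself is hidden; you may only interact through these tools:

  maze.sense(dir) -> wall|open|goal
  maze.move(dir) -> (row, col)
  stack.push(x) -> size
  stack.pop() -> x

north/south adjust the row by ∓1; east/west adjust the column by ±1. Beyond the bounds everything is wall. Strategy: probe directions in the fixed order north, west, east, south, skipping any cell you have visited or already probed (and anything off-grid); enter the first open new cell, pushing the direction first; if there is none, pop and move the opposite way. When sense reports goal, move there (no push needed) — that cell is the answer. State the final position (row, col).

→ sense(dir=north)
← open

→ push(x=north)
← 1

→ move(dir=north)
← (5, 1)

→ sense(dir=north)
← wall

→ sense(dir=west)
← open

→ push(x=west)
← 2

→ move(dir=west)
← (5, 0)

→ sense(dir=north)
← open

→ push(x=north)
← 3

→ move(dir=north)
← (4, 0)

→ sense(dir=north)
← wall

→ pop()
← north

→ move(dir=south)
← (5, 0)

→ sense(dir=south)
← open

→ push(x=south)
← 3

→ move(dir=south)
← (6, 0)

→ sense(dir=south)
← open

→ push(x=south)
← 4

→ move(dir=south)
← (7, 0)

→ sense(dir=east)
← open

→ push(x=east)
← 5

→ move(dir=east)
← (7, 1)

→ sense(dir=east)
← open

→ push(x=east)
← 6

→ move(dir=east)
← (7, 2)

→ sense(dir=north)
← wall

→ sense(dir=east)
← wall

→ pop()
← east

→ move(dir=west)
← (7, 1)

→ pop()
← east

→ move(dir=west)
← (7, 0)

→ pop()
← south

→ move(dir=north)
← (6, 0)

→ pop()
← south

→ move(dir=north)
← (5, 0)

→ pop()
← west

→ move(dir=east)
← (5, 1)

→ sense(dir=east)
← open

→ push(x=east)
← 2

→ move(dir=east)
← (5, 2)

→ sense(dir=north)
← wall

→ sense(dir=east)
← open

→ push(x=east)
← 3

→ move(dir=east)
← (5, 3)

→ sense(dir=north)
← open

→ push(x=north)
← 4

→ move(dir=north)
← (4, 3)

→ sense(dir=north)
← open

→ push(x=north)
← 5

→ move(dir=north)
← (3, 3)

→ sense(dir=north)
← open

→ push(x=north)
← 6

→ move(dir=north)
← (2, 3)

→ sense(dir=north)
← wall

→ sense(dir=west)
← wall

→ sense(dir=east)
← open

→ push(x=east)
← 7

→ move(dir=east)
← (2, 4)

→ sense(dir=north)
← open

→ push(x=north)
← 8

→ move(dir=north)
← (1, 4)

→ sense(dir=north)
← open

→ push(x=north)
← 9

→ move(dir=north)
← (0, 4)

→ sense(dir=west)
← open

→ push(x=west)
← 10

→ move(dir=west)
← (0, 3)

→ sense(dir=west)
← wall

→ pop()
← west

→ move(dir=east)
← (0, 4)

→ sense(dir=east)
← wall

→ pop()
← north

→ move(dir=south)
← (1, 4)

→ sense(dir=east)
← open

→ push(x=east)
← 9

→ move(dir=east)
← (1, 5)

→ sense(dir=east)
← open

→ push(x=east)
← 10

→ move(dir=east)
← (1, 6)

→ sense(dir=north)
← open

→ push(x=north)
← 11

→ move(dir=north)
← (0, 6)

→ sense(dir=east)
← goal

→ move(dir=east)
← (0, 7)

Answer: (0, 7)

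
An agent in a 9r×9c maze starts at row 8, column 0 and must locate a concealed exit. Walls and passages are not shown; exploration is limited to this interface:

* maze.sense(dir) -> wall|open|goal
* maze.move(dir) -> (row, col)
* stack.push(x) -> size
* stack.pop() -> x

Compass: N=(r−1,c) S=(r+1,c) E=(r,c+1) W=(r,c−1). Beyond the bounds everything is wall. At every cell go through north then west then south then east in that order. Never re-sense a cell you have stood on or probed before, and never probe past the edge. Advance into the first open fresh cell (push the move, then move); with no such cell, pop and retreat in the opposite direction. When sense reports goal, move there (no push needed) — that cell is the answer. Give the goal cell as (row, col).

% sense dir: north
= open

% push x: north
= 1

% move dir: north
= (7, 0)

% sense dir: north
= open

% push x: north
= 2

% move dir: north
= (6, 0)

% sense dir: north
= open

% push x: north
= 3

% move dir: north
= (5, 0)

% sense dir: north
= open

% push x: north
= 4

% move dir: north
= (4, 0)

% sense dir: north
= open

% push x: north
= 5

% move dir: north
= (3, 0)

% sense dir: north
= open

% push x: north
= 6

% move dir: north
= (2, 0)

% sense dir: north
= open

% push x: north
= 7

% move dir: north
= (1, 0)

% sense dir: north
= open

% push x: north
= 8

% move dir: north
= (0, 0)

% sense dir: east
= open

% push x: east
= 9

% move dir: east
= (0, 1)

% sense dir: south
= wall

% sense dir: east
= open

% push x: east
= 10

% move dir: east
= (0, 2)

% sense dir: south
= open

% push x: south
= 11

% move dir: south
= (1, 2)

% sense dir: south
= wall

% sense dir: east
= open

% push x: east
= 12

% move dir: east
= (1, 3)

% sense dir: north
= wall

% sense dir: south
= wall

% sense dir: east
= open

% push x: east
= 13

% move dir: east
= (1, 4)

% sense dir: north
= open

% push x: north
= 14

% move dir: north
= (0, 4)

% sense dir: east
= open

% push x: east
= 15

% move dir: east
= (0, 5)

% sense dir: south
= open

% push x: south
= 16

% move dir: south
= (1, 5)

% sense dir: south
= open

% push x: south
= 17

% move dir: south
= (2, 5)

% sense dir: west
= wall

% sense dir: south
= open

% push x: south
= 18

% move dir: south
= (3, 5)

% sense dir: west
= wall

% sense dir: south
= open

% push x: south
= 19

% move dir: south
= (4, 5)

% sense dir: west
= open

% push x: west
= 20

% move dir: west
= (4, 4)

% sense dir: west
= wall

% sense dir: south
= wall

% pop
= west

% move dir: east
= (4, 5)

% sense dir: south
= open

% push x: south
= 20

% move dir: south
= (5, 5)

% sense dir: south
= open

% push x: south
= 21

% move dir: south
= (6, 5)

% sense dir: west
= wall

% sense dir: south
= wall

% sense dir: east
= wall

% pop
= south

% move dir: north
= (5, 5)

% sense dir: east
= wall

% pop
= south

% move dir: north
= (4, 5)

% sense dir: east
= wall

% pop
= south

% move dir: north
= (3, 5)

% sense dir: east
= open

% push x: east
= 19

% move dir: east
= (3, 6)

% sense dir: north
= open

% push x: north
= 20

% move dir: north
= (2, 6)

% sense dir: north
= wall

% sense dir: east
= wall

% pop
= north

% move dir: south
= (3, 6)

% sense dir: east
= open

% push x: east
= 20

% move dir: east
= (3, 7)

% sense dir: south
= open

% push x: south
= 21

% move dir: south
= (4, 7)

% sense dir: south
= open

% push x: south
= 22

% move dir: south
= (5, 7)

% sense dir: south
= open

% push x: south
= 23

% move dir: south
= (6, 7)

% sense dir: south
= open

% push x: south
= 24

% move dir: south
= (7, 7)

% sense dir: west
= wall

% sense dir: south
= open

% push x: south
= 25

% move dir: south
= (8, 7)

% sense dir: west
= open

% push x: west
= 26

% move dir: west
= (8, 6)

% sense dir: west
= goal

% move dir: west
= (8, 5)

Answer: (8, 5)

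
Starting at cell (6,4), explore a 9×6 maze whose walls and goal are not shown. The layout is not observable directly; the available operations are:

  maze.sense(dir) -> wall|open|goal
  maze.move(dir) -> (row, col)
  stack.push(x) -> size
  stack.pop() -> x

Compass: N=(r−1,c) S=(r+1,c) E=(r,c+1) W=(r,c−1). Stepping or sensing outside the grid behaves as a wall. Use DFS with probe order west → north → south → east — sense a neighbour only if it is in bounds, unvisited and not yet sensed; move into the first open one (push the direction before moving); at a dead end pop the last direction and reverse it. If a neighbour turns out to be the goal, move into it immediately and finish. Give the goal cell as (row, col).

Act: maze.sense[dir→west]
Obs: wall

Act: maze.sense[dir→north]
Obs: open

Act: stack.push[x→north]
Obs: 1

Act: maze.move[dir→north]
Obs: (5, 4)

Act: maze.sense[dir→west]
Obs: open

Act: stack.push[x→west]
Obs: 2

Act: maze.move[dir→west]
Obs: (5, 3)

Act: maze.sense[dir→west]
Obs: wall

Act: maze.sense[dir→north]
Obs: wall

Act: stack.pop[]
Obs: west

Act: maze.move[dir→east]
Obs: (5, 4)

Act: maze.sense[dir→north]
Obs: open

Act: stack.push[x→north]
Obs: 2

Act: maze.move[dir→north]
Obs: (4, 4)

Act: maze.sense[dir→north]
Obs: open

Act: stack.push[x→north]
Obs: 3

Act: maze.move[dir→north]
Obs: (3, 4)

Act: maze.sense[dir→west]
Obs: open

Act: stack.push[x→west]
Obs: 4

Act: maze.move[dir→west]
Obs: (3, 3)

Act: maze.sense[dir→west]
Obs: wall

Act: maze.sense[dir→north]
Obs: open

Act: stack.push[x→north]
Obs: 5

Act: maze.move[dir→north]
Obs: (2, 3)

Act: maze.sense[dir→west]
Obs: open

Act: stack.push[x→west]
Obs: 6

Act: maze.move[dir→west]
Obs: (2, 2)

Act: maze.sense[dir→west]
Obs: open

Act: stack.push[x→west]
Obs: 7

Act: maze.move[dir→west]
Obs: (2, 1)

Act: maze.sense[dir→west]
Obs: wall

Act: maze.sense[dir→north]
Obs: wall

Act: maze.sense[dir→south]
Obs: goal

Act: maze.move[dir→south]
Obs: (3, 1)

Answer: (3, 1)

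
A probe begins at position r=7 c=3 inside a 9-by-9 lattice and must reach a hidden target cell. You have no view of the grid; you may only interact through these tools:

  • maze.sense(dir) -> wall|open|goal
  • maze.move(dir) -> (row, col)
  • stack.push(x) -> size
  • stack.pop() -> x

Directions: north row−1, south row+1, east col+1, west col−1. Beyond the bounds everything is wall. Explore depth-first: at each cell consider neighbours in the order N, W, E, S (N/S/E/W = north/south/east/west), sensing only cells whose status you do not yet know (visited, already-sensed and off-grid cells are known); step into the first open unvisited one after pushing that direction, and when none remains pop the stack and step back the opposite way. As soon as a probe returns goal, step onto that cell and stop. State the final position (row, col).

·→ maze.sense(dir=north)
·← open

·→ stack.push(x=north)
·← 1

·→ maze.move(dir=north)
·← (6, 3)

·→ maze.sense(dir=north)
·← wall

·→ maze.sense(dir=west)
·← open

·→ stack.push(x=west)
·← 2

·→ maze.move(dir=west)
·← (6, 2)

·→ maze.sense(dir=north)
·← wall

·→ maze.sense(dir=west)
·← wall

·→ maze.sense(dir=south)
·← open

·→ stack.push(x=south)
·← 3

·→ maze.move(dir=south)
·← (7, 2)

·→ maze.sense(dir=west)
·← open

·→ stack.push(x=west)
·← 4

·→ maze.move(dir=west)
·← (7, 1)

·→ maze.sense(dir=west)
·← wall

·→ maze.sense(dir=south)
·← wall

·→ stack.pop()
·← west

·→ maze.move(dir=east)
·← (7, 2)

·→ maze.sense(dir=south)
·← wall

·→ stack.pop()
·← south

·→ maze.move(dir=north)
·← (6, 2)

·→ stack.pop()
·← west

·→ maze.move(dir=east)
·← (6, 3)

·→ maze.sense(dir=east)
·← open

·→ stack.push(x=east)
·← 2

·→ maze.move(dir=east)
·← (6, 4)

·→ maze.sense(dir=north)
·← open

·→ stack.push(x=north)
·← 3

·→ maze.move(dir=north)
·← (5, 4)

·→ maze.sense(dir=north)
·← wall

·→ maze.sense(dir=east)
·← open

·→ stack.push(x=east)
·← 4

·→ maze.move(dir=east)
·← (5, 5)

·→ maze.sense(dir=north)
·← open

·→ stack.push(x=north)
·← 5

·→ maze.move(dir=north)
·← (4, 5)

·→ maze.sense(dir=north)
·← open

·→ stack.push(x=north)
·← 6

·→ maze.move(dir=north)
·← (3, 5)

·→ maze.sense(dir=north)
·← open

·→ stack.push(x=north)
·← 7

·→ maze.move(dir=north)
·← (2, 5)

·→ maze.sense(dir=north)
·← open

·→ stack.push(x=north)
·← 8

·→ maze.move(dir=north)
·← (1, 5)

·→ maze.sense(dir=north)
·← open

·→ stack.push(x=north)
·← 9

·→ maze.move(dir=north)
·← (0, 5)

·→ maze.sense(dir=west)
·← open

·→ stack.push(x=west)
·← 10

·→ maze.move(dir=west)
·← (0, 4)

·→ maze.sense(dir=west)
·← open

·→ stack.push(x=west)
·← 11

·→ maze.move(dir=west)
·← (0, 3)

·→ maze.sense(dir=west)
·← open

·→ stack.push(x=west)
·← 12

·→ maze.move(dir=west)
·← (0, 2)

·→ maze.sense(dir=west)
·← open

·→ stack.push(x=west)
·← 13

·→ maze.move(dir=west)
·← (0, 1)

·→ maze.sense(dir=west)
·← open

·→ stack.push(x=west)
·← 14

·→ maze.move(dir=west)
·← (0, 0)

·→ maze.sense(dir=south)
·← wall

·→ stack.pop()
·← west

·→ maze.move(dir=east)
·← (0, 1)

·→ maze.sense(dir=south)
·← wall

·→ stack.pop()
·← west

·→ maze.move(dir=east)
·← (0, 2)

·→ maze.sense(dir=south)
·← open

·→ stack.push(x=south)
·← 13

·→ maze.move(dir=south)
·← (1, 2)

·→ maze.sense(dir=east)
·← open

·→ stack.push(x=east)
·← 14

·→ maze.move(dir=east)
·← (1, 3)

·→ maze.sense(dir=east)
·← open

·→ stack.push(x=east)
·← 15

·→ maze.move(dir=east)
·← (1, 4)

·→ maze.sense(dir=south)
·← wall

·→ stack.pop()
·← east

·→ maze.move(dir=west)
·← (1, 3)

·→ maze.sense(dir=south)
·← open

·→ stack.push(x=south)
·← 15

·→ maze.move(dir=south)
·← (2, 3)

·→ maze.sense(dir=west)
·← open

·→ stack.push(x=west)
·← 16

·→ maze.move(dir=west)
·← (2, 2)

·→ maze.sense(dir=west)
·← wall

·→ maze.sense(dir=south)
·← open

·→ stack.push(x=south)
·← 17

·→ maze.move(dir=south)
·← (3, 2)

·→ maze.sense(dir=west)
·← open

·→ stack.push(x=west)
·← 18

·→ maze.move(dir=west)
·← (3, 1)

·→ maze.sense(dir=west)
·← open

·→ stack.push(x=west)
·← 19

·→ maze.move(dir=west)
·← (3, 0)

·→ maze.sense(dir=north)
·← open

·→ stack.push(x=north)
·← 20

·→ maze.move(dir=north)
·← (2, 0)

·→ stack.pop()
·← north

·→ maze.move(dir=south)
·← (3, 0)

·→ maze.sense(dir=south)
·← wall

·→ stack.pop()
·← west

·→ maze.move(dir=east)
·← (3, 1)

·→ maze.sense(dir=south)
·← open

·→ stack.push(x=south)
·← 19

·→ maze.move(dir=south)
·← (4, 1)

·→ maze.sense(dir=east)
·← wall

·→ maze.sense(dir=south)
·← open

·→ stack.push(x=south)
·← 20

·→ maze.move(dir=south)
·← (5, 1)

·→ maze.sense(dir=west)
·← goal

·→ maze.move(dir=west)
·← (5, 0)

Answer: (5, 0)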